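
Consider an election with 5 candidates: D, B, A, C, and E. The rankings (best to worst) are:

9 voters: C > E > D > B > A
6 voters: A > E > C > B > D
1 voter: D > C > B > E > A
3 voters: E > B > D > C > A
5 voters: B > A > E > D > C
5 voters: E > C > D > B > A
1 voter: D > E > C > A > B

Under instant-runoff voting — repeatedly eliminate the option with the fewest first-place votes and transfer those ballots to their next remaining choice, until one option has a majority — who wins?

C

Round 1: D 2, B 5, A 6, C 9, E 8. Eliminate D.
Round 2: B 5, A 6, C 10, E 9. Eliminate B.
Round 3: A 11, C 10, E 9. Eliminate E.
Round 4: A 11, C 19. C has a majority.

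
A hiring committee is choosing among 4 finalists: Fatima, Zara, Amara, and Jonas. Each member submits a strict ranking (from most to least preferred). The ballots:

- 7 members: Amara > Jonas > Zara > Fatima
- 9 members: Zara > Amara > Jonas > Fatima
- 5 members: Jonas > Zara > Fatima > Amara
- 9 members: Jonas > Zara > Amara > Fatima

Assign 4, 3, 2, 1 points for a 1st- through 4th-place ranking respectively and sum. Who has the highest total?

Fatima: 7·1 + 9·1 + 5·2 + 9·1 = 35
Zara: 7·2 + 9·4 + 5·3 + 9·3 = 92
Amara: 7·4 + 9·3 + 5·1 + 9·2 = 78
Jonas: 7·3 + 9·2 + 5·4 + 9·4 = 95
Jonas has the highest Borda score (95).

Jonas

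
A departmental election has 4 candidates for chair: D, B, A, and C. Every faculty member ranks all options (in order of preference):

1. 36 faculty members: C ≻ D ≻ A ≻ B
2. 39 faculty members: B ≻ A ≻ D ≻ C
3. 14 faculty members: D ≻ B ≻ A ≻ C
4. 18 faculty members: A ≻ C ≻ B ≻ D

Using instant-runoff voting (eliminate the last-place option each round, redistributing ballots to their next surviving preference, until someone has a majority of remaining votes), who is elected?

Round 1: D 14, B 39, A 18, C 36. Eliminate D.
Round 2: B 53, A 18, C 36. Eliminate A.
Round 3: B 53, C 54. C has a majority.

C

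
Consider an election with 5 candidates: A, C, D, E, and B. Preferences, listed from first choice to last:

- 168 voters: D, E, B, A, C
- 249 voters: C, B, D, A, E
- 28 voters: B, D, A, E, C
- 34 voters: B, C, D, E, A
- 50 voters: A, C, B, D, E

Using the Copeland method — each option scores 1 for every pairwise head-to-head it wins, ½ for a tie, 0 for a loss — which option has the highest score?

A: beats E; loses to C, D, and B → score 1.
C: beats A, D, E, and B → score 4.
D: beats A and E; loses to C and B → score 2.
E: loses to A, C, D, and B → score 0.
B: beats A, D, and E; loses to C → score 3.
C has the best pairwise record.

C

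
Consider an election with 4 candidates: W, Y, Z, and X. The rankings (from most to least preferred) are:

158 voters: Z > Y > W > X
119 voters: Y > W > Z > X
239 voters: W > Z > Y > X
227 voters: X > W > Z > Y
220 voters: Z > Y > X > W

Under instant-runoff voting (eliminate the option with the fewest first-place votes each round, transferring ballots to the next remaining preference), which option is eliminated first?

Y

Round 1: W 239, Y 119, Z 378, X 227. Eliminate Y.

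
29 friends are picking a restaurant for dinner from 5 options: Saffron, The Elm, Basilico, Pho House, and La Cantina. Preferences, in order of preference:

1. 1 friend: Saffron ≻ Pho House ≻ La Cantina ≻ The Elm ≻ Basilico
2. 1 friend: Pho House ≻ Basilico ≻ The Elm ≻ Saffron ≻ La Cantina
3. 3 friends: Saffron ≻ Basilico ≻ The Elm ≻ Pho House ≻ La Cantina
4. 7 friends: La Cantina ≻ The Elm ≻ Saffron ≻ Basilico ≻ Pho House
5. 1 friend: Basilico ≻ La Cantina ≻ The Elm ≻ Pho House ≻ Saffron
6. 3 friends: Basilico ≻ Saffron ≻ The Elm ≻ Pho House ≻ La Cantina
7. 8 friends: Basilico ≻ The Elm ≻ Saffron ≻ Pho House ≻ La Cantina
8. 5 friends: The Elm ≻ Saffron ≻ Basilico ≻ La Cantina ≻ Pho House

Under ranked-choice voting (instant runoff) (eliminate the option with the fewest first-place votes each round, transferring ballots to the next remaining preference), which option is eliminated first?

Pho House

Round 1: Saffron 4, The Elm 5, Basilico 12, Pho House 1, La Cantina 7. Eliminate Pho House.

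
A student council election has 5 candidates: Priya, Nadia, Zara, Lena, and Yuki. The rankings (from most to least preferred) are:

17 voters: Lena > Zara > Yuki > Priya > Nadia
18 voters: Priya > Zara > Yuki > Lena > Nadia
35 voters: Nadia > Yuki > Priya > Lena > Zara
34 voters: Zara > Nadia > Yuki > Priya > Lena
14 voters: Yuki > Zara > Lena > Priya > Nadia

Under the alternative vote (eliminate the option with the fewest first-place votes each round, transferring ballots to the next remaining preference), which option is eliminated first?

Yuki

Round 1: Priya 18, Nadia 35, Zara 34, Lena 17, Yuki 14. Eliminate Yuki.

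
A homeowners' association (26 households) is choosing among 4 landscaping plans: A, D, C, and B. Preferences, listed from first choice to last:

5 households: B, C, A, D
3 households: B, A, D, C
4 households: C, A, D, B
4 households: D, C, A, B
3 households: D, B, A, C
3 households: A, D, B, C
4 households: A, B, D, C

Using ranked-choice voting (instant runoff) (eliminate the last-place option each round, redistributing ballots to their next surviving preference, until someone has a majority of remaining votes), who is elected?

A

Round 1: A 7, D 7, C 4, B 8. Eliminate C.
Round 2: A 11, D 7, B 8. Eliminate D.
Round 3: A 15, B 11. A has a majority.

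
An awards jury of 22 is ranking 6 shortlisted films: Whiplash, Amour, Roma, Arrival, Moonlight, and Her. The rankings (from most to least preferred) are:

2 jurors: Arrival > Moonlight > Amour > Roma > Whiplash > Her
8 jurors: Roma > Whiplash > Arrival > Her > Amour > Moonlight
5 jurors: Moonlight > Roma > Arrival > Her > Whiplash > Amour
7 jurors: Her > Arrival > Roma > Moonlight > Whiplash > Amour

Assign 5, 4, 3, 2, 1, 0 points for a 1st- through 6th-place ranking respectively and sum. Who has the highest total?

Whiplash: 2·1 + 8·4 + 5·1 + 7·1 = 46
Amour: 2·3 + 8·1 + 5·0 + 7·0 = 14
Roma: 2·2 + 8·5 + 5·4 + 7·3 = 85
Arrival: 2·5 + 8·3 + 5·3 + 7·4 = 77
Moonlight: 2·4 + 8·0 + 5·5 + 7·2 = 47
Her: 2·0 + 8·2 + 5·2 + 7·5 = 61
Roma has the highest Borda score (85).

Roma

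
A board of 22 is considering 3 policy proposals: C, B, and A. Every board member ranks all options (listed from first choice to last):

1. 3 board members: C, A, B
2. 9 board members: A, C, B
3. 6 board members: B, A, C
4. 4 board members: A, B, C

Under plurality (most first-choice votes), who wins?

A

First-place votes: C 3, B 6, A 13.
A has the most first-place votes.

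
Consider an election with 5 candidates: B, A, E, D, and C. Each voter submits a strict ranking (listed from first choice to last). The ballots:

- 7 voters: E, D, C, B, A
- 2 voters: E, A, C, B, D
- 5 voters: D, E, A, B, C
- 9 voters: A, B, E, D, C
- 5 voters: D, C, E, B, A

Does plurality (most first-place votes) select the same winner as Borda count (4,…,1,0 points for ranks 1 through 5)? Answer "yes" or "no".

Plurality — first-place votes: B 0, A 9, E 9, D 10, C 0. Winner: D.
Borda — scores: B 46, A 52, E 79, D 70, C 33. Winner: E.
The two methods disagree.

no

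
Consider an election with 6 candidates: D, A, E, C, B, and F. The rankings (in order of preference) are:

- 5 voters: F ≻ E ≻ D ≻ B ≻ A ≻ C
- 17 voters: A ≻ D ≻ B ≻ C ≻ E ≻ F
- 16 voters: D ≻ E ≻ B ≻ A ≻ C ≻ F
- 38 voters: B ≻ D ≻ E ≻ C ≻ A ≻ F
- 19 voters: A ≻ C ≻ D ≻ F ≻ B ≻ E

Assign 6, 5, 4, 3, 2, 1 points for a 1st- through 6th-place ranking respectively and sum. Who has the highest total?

D: 5·4 + 17·5 + 16·6 + 38·5 + 19·4 = 467
A: 5·2 + 17·6 + 16·3 + 38·2 + 19·6 = 350
E: 5·5 + 17·2 + 16·5 + 38·4 + 19·1 = 310
C: 5·1 + 17·3 + 16·2 + 38·3 + 19·5 = 297
B: 5·3 + 17·4 + 16·4 + 38·6 + 19·2 = 413
F: 5·6 + 17·1 + 16·1 + 38·1 + 19·3 = 158
D has the highest Borda score (467).

D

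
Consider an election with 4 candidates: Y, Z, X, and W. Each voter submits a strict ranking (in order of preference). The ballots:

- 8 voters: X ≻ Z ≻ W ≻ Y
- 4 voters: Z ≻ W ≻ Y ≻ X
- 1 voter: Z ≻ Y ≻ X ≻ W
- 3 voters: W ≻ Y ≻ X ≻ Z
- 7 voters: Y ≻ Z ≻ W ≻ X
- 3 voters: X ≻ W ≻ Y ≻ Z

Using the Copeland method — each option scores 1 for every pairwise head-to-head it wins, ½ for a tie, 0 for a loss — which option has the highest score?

Y: beats X; ties Z; loses to W → score 1.5.
Z: beats W; ties Y; loses to X → score 1.5.
X: beats Z; loses to Y and W → score 1.
W: beats Y and X; loses to Z → score 2.
W has the best pairwise record.

W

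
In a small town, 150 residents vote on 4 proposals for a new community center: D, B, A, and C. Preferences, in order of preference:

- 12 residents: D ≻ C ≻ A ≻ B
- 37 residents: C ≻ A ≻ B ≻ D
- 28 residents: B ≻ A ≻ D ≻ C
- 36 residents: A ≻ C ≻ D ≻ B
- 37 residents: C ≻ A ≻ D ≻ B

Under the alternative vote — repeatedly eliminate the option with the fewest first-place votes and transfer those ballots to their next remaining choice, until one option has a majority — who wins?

Round 1: D 12, B 28, A 36, C 74. Eliminate D.
Round 2: B 28, A 36, C 86. C has a majority.

C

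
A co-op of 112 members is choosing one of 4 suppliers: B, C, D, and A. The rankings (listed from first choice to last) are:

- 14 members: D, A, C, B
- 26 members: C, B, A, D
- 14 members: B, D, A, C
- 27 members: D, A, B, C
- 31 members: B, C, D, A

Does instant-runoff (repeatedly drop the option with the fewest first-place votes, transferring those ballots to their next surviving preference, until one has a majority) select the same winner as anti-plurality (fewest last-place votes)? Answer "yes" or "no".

yes

Instant-runoff — R1 B 45, C 26, D 41, A 0 (A out); R2 B 45, C 26, D 41 (C out); R3 B 71, D 41 (B winner). Winner: B.
Anti-plurality — last-place votes: B 14, C 41, D 26, A 31. Winner: B.
The two methods agree.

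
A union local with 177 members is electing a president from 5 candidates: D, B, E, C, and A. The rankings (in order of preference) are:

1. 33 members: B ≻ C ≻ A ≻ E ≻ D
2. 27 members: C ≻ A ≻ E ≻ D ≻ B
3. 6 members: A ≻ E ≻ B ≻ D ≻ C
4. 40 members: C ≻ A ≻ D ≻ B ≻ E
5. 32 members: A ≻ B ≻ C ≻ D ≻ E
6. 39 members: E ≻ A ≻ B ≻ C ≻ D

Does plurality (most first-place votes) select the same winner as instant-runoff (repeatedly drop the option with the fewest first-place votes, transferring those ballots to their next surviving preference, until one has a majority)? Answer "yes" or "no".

yes

Plurality — first-place votes: D 0, B 33, E 39, C 67, A 38. Winner: C.
Instant-runoff — R1 D 0, B 33, E 39, C 67, A 38 (D out); R2 B 33, E 39, C 67, A 38 (B out); R3 E 39, C 100, A 38 (C winner). Winner: C.
The two methods agree.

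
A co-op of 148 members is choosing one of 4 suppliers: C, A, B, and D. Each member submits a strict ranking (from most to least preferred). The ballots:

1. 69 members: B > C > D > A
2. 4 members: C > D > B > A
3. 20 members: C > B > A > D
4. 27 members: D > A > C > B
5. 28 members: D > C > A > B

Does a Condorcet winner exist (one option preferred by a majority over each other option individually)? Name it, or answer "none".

C vs A: 121–27 for C.
C vs B: 79–69 for C.
C vs D: 93–55 for C.
C beats every other option head-to-head.

C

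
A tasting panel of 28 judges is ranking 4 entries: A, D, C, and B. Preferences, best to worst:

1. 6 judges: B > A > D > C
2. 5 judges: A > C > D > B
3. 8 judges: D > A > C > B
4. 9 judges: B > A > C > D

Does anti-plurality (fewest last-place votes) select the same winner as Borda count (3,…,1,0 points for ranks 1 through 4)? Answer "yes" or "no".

Anti-plurality — last-place votes: A 0, D 9, C 6, B 13. Winner: A.
Borda — scores: A 61, D 35, C 27, B 45. Winner: A.
The two methods agree.

yes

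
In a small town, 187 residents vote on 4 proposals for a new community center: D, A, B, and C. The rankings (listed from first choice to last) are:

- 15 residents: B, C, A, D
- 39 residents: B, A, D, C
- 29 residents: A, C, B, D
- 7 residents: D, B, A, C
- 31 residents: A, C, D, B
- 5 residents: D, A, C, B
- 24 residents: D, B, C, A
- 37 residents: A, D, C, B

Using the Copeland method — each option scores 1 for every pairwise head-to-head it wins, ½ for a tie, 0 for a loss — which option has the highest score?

A

D: beats B and C; loses to A → score 2.
A: beats D, B, and C → score 3.
B: loses to D, A, and C → score 0.
C: beats B; loses to D and A → score 1.
A has the best pairwise record.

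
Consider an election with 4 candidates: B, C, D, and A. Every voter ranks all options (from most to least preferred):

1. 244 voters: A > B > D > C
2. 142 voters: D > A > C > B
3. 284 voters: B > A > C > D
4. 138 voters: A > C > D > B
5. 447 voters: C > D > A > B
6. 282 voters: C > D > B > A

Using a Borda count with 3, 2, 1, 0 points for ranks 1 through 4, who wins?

C

B: 244·2 + 142·0 + 284·3 + 138·0 + 447·0 + 282·1 = 1622
C: 244·0 + 142·1 + 284·1 + 138·2 + 447·3 + 282·3 = 2889
D: 244·1 + 142·3 + 284·0 + 138·1 + 447·2 + 282·2 = 2266
A: 244·3 + 142·2 + 284·2 + 138·3 + 447·1 + 282·0 = 2445
C has the highest Borda score (2889).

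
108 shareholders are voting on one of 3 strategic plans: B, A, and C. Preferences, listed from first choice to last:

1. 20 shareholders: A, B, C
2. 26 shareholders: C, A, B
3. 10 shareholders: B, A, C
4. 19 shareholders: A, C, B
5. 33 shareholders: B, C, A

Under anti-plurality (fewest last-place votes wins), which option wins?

Last-place votes: B 45, A 33, C 30.
C is ranked last by the fewest voters, so C wins.

C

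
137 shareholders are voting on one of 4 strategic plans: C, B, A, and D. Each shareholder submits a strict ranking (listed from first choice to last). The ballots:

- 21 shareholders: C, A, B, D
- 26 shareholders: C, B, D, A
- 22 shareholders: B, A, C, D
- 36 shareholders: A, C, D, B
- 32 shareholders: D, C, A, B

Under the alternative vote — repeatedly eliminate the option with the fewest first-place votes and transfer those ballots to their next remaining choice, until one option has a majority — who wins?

Round 1: C 47, B 22, A 36, D 32. Eliminate B.
Round 2: C 47, A 58, D 32. Eliminate D.
Round 3: C 79, A 58. C has a majority.

C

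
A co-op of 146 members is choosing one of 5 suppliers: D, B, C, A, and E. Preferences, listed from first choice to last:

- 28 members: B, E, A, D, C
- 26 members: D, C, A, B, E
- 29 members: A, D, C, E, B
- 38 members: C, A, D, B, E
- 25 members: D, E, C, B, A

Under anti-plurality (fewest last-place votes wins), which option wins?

Last-place votes: D 0, B 29, C 28, A 25, E 64.
D is ranked last by the fewest voters, so D wins.

D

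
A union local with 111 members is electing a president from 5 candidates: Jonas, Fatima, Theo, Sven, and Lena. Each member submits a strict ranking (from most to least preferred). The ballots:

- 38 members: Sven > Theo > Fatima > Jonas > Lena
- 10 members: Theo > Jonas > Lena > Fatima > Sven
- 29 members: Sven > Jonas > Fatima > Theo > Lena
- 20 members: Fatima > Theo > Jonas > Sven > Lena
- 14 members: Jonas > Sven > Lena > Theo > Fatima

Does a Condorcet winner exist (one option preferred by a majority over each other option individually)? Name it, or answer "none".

Sven

Sven vs Jonas: 67–44 for Sven.
Sven vs Fatima: 81–30 for Sven.
Sven vs Theo: 81–30 for Sven.
Sven vs Lena: 101–10 for Sven.
Sven beats every other option head-to-head.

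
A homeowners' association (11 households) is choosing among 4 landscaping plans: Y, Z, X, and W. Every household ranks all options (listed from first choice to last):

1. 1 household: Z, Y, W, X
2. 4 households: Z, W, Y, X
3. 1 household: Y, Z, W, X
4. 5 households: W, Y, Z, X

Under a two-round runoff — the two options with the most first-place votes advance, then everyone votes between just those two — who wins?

Round 1 first-place votes: Y 1, Z 5, X 0, W 5.
Z and W advance.
Runoff: Z is preferred to W by 6 voters; W by 5.
Z wins the runoff.

Z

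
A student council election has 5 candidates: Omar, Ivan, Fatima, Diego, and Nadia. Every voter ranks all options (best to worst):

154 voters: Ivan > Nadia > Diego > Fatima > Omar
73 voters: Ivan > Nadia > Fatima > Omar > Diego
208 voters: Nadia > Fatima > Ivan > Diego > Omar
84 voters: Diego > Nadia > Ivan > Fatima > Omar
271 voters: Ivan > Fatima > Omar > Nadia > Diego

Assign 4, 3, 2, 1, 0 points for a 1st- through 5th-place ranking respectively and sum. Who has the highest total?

Omar: 154·0 + 73·1 + 208·0 + 84·0 + 271·2 = 615
Ivan: 154·4 + 73·4 + 208·2 + 84·2 + 271·4 = 2576
Fatima: 154·1 + 73·2 + 208·3 + 84·1 + 271·3 = 1821
Diego: 154·2 + 73·0 + 208·1 + 84·4 + 271·0 = 852
Nadia: 154·3 + 73·3 + 208·4 + 84·3 + 271·1 = 2036
Ivan has the highest Borda score (2576).

Ivan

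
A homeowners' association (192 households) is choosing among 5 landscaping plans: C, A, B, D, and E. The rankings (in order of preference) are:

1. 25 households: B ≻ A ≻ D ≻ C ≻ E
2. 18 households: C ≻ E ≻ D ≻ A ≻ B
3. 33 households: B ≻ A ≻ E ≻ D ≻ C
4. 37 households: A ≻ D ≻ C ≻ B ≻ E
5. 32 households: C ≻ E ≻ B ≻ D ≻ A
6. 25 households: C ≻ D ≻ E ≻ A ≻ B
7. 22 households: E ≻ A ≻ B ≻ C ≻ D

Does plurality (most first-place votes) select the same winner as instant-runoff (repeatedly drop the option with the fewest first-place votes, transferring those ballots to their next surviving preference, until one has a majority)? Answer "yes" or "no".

Plurality — first-place votes: C 75, A 37, B 58, D 0, E 22. Winner: C.
Instant-runoff — R1 C 75, A 37, B 58, D 0, E 22 (D out); R2 C 75, A 37, B 58, E 22 (E out); R3 C 75, A 59, B 58 (B out); R4 C 75, A 117 (A winner). Winner: A.
The two methods disagree.

no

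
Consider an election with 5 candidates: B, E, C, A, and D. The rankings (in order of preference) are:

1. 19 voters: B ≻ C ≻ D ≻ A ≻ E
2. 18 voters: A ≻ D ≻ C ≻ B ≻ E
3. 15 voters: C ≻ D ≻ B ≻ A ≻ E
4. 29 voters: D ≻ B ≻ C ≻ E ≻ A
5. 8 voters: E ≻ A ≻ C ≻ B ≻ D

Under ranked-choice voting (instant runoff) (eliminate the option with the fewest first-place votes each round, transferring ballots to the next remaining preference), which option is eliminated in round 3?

B

Round 1: B 19, E 8, C 15, A 18, D 29. Eliminate E.
Round 2: B 19, C 15, A 26, D 29. Eliminate C.
Round 3: B 19, A 26, D 44. Eliminate B.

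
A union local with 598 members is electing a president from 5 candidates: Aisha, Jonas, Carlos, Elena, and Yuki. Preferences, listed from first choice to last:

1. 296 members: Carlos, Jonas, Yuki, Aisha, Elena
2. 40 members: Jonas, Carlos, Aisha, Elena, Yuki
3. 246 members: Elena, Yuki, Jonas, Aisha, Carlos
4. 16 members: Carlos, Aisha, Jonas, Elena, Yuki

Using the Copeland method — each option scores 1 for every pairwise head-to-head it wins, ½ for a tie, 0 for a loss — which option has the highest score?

Carlos

Aisha: beats Elena; loses to Jonas, Carlos, and Yuki → score 1.
Jonas: beats Aisha, Elena, and Yuki; loses to Carlos → score 3.
Carlos: beats Aisha, Jonas, Elena, and Yuki → score 4.
Elena: beats Yuki; loses to Aisha, Jonas, and Carlos → score 1.
Yuki: beats Aisha; loses to Jonas, Carlos, and Elena → score 1.
Carlos has the best pairwise record.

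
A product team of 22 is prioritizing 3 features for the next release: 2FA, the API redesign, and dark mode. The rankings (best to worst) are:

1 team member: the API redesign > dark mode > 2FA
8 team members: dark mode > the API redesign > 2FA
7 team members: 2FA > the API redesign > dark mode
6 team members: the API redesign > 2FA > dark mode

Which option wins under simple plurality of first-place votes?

First-place votes: 2FA 7, the API redesign 7, dark mode 8.
dark mode has the most first-place votes.

dark mode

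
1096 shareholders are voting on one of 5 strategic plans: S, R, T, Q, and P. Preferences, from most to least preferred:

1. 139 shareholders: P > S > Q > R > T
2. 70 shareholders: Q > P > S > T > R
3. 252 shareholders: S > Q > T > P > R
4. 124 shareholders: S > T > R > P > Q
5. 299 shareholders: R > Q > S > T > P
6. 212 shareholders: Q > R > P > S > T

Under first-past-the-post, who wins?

First-place votes: S 376, R 299, T 0, Q 282, P 139.
S has the most first-place votes.

S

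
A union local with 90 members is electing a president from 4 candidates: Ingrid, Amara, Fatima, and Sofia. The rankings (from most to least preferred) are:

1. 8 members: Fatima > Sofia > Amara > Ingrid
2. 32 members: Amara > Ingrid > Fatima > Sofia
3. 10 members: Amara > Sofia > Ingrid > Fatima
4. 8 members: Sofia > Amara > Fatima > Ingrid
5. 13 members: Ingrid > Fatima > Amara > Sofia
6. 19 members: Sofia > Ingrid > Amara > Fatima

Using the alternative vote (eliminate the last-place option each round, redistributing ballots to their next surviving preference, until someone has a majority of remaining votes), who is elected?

Amara

Round 1: Ingrid 13, Amara 42, Fatima 8, Sofia 27. Eliminate Fatima.
Round 2: Ingrid 13, Amara 42, Sofia 35. Eliminate Ingrid.
Round 3: Amara 55, Sofia 35. Amara has a majority.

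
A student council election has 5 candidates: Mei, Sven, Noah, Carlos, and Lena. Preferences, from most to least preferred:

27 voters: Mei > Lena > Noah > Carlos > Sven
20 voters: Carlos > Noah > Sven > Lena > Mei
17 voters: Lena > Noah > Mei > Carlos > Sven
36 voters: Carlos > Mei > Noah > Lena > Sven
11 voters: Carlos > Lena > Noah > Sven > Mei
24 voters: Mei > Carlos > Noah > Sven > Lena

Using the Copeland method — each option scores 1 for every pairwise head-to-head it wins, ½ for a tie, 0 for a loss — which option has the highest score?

Mei: beats Sven, Noah, Carlos, and Lena → score 4.
Sven: loses to Mei, Noah, Carlos, and Lena → score 0.
Noah: beats Sven and Lena; loses to Mei and Carlos → score 2.
Carlos: beats Sven, Noah, and Lena; loses to Mei → score 3.
Lena: beats Sven; loses to Mei, Noah, and Carlos → score 1.
Mei has the best pairwise record.

Mei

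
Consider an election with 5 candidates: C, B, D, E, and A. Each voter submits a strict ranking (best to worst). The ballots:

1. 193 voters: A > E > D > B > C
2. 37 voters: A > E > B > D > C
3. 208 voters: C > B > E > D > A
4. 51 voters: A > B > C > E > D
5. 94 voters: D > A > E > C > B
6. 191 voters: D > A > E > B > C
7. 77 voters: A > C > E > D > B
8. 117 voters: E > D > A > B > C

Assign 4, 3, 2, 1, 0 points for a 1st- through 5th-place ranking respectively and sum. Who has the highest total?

C: 193·0 + 37·0 + 208·4 + 51·2 + 94·1 + 191·0 + 77·3 + 117·0 = 1259
B: 193·1 + 37·2 + 208·3 + 51·3 + 94·0 + 191·1 + 77·0 + 117·1 = 1352
D: 193·2 + 37·1 + 208·1 + 51·0 + 94·4 + 191·4 + 77·1 + 117·3 = 2199
E: 193·3 + 37·3 + 208·2 + 51·1 + 94·2 + 191·2 + 77·2 + 117·4 = 2349
A: 193·4 + 37·4 + 208·0 + 51·4 + 94·3 + 191·3 + 77·4 + 117·2 = 2521
A has the highest Borda score (2521).

A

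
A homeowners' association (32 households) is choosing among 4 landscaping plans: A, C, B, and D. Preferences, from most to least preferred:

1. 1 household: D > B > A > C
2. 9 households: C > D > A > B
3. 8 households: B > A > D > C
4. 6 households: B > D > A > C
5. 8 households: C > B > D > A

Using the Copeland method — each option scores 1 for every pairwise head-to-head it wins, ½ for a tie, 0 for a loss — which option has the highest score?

C

A: loses to C, B, and D → score 0.
C: beats A, B, and D → score 3.
B: beats A and D; loses to C → score 2.
D: beats A; loses to C and B → score 1.
C has the best pairwise record.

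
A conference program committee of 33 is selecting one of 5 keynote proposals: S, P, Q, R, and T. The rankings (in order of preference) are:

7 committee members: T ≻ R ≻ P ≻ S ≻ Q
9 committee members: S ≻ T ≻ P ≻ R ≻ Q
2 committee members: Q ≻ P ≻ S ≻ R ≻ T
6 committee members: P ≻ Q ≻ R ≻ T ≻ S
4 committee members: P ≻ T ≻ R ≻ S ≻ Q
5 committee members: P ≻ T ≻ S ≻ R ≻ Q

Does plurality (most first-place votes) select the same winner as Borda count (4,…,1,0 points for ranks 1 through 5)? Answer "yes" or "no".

yes

Plurality — first-place votes: S 9, P 15, Q 2, R 0, T 7. Winner: P.
Borda — scores: S 61, P 98, Q 26, R 57, T 88. Winner: P.
The two methods agree.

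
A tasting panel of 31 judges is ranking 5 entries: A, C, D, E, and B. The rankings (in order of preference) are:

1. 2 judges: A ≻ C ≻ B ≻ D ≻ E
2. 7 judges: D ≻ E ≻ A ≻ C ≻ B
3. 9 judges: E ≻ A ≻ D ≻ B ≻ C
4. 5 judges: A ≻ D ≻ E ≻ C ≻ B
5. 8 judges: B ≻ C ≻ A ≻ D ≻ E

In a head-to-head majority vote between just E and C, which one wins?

E

Voters preferring E to C: 21; preferring C to E: 10.
E wins the head-to-head.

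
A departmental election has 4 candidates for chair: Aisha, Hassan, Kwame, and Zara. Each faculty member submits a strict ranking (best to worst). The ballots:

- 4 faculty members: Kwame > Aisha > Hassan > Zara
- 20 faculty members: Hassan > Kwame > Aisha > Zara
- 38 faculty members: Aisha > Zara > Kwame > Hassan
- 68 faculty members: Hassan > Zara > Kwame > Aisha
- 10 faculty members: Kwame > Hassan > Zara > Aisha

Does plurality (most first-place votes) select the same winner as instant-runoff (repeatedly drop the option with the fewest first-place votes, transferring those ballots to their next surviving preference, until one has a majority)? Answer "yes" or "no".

yes

Plurality — first-place votes: Aisha 38, Hassan 88, Kwame 14, Zara 0. Winner: Hassan.
Instant-runoff — R1 Aisha 38, Hassan 88, Kwame 14, Zara 0 (Hassan winner). Winner: Hassan.
The two methods agree.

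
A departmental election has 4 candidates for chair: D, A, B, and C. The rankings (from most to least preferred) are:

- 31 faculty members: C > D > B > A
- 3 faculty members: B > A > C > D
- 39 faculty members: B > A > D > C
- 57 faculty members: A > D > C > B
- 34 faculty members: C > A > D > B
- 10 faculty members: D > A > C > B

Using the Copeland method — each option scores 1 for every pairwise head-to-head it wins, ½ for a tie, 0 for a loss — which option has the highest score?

D: beats B and C; loses to A → score 2.
A: beats D, B, and C → score 3.
B: loses to D, A, and C → score 0.
C: beats B; loses to D and A → score 1.
A has the best pairwise record.

A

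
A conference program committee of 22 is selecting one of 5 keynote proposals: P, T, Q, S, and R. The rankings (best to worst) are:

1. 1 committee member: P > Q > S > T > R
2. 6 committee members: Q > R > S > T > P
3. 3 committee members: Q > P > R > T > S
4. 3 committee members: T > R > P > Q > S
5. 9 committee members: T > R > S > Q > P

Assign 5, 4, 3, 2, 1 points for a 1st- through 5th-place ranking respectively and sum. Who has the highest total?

P: 1·5 + 6·1 + 3·4 + 3·3 + 9·1 = 41
T: 1·2 + 6·2 + 3·2 + 3·5 + 9·5 = 80
Q: 1·4 + 6·5 + 3·5 + 3·2 + 9·2 = 73
S: 1·3 + 6·3 + 3·1 + 3·1 + 9·3 = 54
R: 1·1 + 6·4 + 3·3 + 3·4 + 9·4 = 82
R has the highest Borda score (82).

R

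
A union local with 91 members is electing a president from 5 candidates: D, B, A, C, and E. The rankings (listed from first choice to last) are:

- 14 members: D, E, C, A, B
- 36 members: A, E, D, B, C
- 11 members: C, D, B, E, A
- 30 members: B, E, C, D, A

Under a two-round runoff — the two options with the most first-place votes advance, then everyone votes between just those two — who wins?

Round 1 first-place votes: D 14, B 30, A 36, C 11, E 0.
A and B advance.
Runoff: A is preferred to B by 50 voters; B by 41.
A wins the runoff.

A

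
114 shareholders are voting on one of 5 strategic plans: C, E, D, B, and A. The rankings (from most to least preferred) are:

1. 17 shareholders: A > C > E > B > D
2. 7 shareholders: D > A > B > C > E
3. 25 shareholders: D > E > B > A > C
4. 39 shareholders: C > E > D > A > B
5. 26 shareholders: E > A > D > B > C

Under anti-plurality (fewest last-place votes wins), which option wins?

Last-place votes: C 51, E 7, D 17, B 39, A 0.
A is ranked last by the fewest voters, so A wins.

A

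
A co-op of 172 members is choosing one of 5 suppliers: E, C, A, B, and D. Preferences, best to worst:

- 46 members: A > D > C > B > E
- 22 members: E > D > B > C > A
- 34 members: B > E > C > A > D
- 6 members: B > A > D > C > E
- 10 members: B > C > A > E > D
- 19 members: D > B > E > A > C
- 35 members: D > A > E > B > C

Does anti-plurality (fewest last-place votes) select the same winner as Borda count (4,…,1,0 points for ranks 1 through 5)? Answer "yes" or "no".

Anti-plurality — last-place votes: E 52, C 54, A 22, B 0, D 44. Winner: B.
Borda — scores: E 308, C 218, A 380, B 382, D 432. Winner: D.
The two methods disagree.

no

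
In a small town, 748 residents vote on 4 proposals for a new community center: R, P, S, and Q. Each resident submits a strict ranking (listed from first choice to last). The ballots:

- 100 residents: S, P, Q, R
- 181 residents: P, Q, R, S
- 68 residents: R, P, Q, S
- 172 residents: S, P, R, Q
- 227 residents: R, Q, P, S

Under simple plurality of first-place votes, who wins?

R

First-place votes: R 295, P 181, S 272, Q 0.
R has the most first-place votes.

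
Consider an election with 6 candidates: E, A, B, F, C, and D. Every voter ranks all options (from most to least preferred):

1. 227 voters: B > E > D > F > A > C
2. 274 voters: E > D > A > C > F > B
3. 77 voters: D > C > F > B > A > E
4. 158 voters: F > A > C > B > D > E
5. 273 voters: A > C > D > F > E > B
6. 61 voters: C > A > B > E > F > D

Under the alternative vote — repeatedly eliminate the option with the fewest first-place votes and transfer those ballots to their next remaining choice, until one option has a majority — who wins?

Round 1: E 274, A 273, B 227, F 158, C 61, D 77. Eliminate C.
Round 2: E 274, A 334, B 227, F 158, D 77. Eliminate D.
Round 3: E 274, A 334, B 227, F 235. Eliminate B.
Round 4: E 501, A 334, F 235. Eliminate F.
Round 5: E 501, A 569. A has a majority.

A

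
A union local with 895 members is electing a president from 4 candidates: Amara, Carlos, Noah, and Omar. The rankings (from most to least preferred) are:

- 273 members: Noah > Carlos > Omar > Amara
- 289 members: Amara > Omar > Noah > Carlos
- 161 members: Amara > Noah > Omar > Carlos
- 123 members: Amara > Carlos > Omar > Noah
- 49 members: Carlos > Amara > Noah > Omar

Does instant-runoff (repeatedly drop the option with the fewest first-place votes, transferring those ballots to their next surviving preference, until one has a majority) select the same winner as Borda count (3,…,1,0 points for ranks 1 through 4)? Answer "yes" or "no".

yes

Instant-runoff — R1 Amara 573, Carlos 49, Noah 273, Omar 0 (Amara winner). Winner: Amara.
Borda — scores: Amara 1817, Carlos 939, Noah 1479, Omar 1135. Winner: Amara.
The two methods agree.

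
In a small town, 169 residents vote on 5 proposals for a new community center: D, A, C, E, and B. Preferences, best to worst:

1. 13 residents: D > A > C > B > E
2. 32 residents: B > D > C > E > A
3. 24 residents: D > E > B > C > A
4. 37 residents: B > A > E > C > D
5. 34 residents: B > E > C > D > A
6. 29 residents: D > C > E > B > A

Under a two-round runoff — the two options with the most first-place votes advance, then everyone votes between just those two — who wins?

B

Round 1 first-place votes: D 66, A 0, C 0, E 0, B 103.
B and D advance.
Runoff: B is preferred to D by 103 voters; D by 66.
B wins the runoff.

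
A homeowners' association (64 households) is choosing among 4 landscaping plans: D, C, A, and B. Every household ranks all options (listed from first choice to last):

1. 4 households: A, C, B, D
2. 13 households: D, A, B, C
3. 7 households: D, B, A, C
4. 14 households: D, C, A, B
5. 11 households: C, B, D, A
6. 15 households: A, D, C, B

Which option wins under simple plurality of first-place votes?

First-place votes: D 34, C 11, A 19, B 0.
D has the most first-place votes.

D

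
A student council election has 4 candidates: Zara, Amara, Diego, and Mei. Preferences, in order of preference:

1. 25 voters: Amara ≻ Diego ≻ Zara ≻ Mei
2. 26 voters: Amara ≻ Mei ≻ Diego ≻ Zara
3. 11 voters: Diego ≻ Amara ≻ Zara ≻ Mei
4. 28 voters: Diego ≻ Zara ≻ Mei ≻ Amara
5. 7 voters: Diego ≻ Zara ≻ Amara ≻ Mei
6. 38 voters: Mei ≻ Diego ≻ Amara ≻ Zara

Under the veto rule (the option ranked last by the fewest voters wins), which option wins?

Last-place votes: Zara 64, Amara 28, Diego 0, Mei 43.
Diego is ranked last by the fewest voters, so Diego wins.

Diego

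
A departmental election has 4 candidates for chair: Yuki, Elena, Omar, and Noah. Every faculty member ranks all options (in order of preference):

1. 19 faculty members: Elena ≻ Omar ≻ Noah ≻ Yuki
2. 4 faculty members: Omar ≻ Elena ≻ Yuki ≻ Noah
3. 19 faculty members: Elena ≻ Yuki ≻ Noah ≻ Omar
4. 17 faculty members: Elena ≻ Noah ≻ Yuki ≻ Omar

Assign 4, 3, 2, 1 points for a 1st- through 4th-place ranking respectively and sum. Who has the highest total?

Elena

Yuki: 19·1 + 4·2 + 19·3 + 17·2 = 118
Elena: 19·4 + 4·3 + 19·4 + 17·4 = 232
Omar: 19·3 + 4·4 + 19·1 + 17·1 = 109
Noah: 19·2 + 4·1 + 19·2 + 17·3 = 131
Elena has the highest Borda score (232).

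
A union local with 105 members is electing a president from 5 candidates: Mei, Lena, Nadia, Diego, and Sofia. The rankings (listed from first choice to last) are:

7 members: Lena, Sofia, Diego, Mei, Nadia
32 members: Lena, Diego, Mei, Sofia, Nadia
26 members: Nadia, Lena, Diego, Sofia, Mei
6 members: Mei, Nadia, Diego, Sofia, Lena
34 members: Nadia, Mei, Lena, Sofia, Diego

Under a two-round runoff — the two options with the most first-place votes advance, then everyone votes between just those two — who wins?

Nadia

Round 1 first-place votes: Mei 6, Lena 39, Nadia 60, Diego 0, Sofia 0.
Nadia and Lena advance.
Runoff: Nadia is preferred to Lena by 66 voters; Lena by 39.
Nadia wins the runoff.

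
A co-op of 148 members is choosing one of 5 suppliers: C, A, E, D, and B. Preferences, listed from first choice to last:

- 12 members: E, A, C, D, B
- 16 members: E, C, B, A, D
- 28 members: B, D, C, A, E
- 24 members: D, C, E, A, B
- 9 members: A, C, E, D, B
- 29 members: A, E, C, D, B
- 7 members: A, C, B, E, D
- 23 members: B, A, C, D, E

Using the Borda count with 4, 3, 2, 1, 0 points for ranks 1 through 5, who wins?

C: 12·2 + 16·3 + 28·2 + 24·3 + 9·3 + 29·2 + 7·3 + 23·2 = 352
A: 12·3 + 16·1 + 28·1 + 24·1 + 9·4 + 29·4 + 7·4 + 23·3 = 353
E: 12·4 + 16·4 + 28·0 + 24·2 + 9·2 + 29·3 + 7·1 + 23·0 = 272
D: 12·1 + 16·0 + 28·3 + 24·4 + 9·1 + 29·1 + 7·0 + 23·1 = 253
B: 12·0 + 16·2 + 28·4 + 24·0 + 9·0 + 29·0 + 7·2 + 23·4 = 250
A has the highest Borda score (353).

A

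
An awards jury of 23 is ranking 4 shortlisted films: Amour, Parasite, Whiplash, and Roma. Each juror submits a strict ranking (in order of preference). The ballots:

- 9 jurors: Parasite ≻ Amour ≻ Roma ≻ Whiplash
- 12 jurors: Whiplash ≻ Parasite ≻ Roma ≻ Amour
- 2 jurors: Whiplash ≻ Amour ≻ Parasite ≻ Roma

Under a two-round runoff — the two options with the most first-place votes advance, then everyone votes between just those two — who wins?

Whiplash

Round 1 first-place votes: Amour 0, Parasite 9, Whiplash 14, Roma 0.
Whiplash and Parasite advance.
Runoff: Whiplash is preferred to Parasite by 14 voters; Parasite by 9.
Whiplash wins the runoff.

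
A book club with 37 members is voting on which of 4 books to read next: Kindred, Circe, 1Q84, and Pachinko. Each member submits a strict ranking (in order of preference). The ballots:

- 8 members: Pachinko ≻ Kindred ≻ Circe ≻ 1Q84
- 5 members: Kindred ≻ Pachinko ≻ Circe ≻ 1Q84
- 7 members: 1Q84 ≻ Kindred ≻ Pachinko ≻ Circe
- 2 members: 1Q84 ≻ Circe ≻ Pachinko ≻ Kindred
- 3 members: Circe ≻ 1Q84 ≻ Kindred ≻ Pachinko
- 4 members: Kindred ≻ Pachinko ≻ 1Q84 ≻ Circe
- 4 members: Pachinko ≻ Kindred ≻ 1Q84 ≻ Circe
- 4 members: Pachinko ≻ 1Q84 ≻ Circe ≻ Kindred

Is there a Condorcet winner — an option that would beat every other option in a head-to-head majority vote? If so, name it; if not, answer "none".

Kindred

Kindred vs Circe: 28–9 for Kindred.
Kindred vs 1Q84: 21–16 for Kindred.
Kindred vs Pachinko: 19–18 for Kindred.
Kindred beats every other option head-to-head.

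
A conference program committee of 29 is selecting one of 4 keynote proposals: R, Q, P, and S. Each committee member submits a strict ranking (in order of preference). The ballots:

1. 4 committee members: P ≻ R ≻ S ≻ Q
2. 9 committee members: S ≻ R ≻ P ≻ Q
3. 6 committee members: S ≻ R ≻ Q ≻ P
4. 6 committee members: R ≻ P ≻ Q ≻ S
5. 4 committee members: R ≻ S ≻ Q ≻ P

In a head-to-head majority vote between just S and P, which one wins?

Voters preferring S to P: 19; preferring P to S: 10.
S wins the head-to-head.

S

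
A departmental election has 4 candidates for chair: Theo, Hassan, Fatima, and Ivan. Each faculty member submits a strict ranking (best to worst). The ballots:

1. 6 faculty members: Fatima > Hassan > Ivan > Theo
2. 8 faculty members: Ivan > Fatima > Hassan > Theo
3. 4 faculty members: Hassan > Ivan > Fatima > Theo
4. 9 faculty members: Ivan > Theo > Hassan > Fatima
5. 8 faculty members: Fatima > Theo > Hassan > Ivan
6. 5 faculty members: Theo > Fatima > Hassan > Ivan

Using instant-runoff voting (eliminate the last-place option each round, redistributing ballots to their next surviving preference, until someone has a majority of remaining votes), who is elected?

Round 1: Theo 5, Hassan 4, Fatima 14, Ivan 17. Eliminate Hassan.
Round 2: Theo 5, Fatima 14, Ivan 21. Ivan has a majority.

Ivan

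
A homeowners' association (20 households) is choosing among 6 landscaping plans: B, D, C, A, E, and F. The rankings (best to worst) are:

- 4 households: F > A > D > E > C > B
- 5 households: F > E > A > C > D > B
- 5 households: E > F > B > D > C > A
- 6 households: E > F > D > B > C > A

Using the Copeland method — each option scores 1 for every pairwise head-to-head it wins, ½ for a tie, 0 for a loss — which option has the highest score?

E

B: beats C and A; loses to D, E, and F → score 2.
D: beats B, C, and A; loses to E and F → score 3.
C: beats A; loses to B, D, E, and F → score 1.
A: loses to B, D, C, E, and F → score 0.
E: beats B, D, C, A, and F → score 5.
F: beats B, D, C, and A; loses to E → score 4.
E has the best pairwise record.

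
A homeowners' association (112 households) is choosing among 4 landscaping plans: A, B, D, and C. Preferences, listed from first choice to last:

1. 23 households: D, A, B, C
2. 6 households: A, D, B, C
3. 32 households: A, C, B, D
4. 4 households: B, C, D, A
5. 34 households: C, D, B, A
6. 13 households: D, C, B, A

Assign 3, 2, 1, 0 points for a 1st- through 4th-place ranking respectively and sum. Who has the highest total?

C

A: 23·2 + 6·3 + 32·3 + 4·0 + 34·0 + 13·0 = 160
B: 23·1 + 6·1 + 32·1 + 4·3 + 34·1 + 13·1 = 120
D: 23·3 + 6·2 + 32·0 + 4·1 + 34·2 + 13·3 = 192
C: 23·0 + 6·0 + 32·2 + 4·2 + 34·3 + 13·2 = 200
C has the highest Borda score (200).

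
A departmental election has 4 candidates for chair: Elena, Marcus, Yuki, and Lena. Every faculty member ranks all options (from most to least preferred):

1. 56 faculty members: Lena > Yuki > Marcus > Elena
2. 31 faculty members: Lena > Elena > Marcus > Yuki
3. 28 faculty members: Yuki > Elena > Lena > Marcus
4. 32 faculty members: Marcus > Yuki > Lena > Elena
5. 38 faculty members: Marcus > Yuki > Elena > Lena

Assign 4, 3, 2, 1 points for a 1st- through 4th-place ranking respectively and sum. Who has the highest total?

Elena: 56·1 + 31·3 + 28·3 + 32·1 + 38·2 = 341
Marcus: 56·2 + 31·2 + 28·1 + 32·4 + 38·4 = 482
Yuki: 56·3 + 31·1 + 28·4 + 32·3 + 38·3 = 521
Lena: 56·4 + 31·4 + 28·2 + 32·2 + 38·1 = 506
Yuki has the highest Borda score (521).

Yuki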